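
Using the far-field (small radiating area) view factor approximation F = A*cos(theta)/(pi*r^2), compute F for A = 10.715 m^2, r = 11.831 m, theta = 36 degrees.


cos(36 deg) = 0.80902
pi*r^2 = 439.74
F = 10.715 * 0.80902 / 439.74 = 0.019713

0.019713


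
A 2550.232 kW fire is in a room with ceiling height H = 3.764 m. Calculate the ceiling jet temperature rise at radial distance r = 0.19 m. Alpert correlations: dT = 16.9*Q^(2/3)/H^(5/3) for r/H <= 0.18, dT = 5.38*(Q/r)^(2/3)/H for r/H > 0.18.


r/H = 0.19 / 3.764 = 0.050478
r/H <= 0.18, so dT = 16.9*Q^(2/3)/H^(5/3)
Q^(2/3) = 186.66
H^(5/3) = 9.1079
dT = 16.9 * 186.66 / 9.1079 = 346.36 K

346.36 K


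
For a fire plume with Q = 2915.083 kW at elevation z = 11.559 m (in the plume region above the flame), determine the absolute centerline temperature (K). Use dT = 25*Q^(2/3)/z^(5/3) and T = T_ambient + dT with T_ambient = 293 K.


Q^(2/3) = 204.06
z^(5/3) = 59.093
dT = 25 * 204.06 / 59.093 = 86.332 K
T = 293 + 86.332 = 379.33 K

379.33 K


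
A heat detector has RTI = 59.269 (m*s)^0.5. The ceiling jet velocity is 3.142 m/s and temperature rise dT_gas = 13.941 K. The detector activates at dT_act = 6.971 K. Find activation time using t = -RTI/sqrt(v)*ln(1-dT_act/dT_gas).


dT_act/dT_gas = 0.50004
ln(1 - 0.50004) = -0.69322
t = -59.269 / sqrt(3.142) * -0.69322 = 23.179 s

23.179 s


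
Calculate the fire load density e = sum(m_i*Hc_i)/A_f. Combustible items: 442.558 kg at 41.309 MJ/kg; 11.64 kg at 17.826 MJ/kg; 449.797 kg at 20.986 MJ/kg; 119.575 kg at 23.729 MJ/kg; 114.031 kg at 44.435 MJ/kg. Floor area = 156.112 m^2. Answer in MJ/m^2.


Total energy = 442.558*41.309 + 11.64*17.826 + 449.797*20.986 + 119.575*23.729 + 114.031*44.435
= 18281.63 + 207.4946 + 9439.440 + 2837.395 + 5066.967
= 35832.93 MJ
e = 35832.93 / 156.112 = 229.53 MJ/m^2

229.53 MJ/m^2


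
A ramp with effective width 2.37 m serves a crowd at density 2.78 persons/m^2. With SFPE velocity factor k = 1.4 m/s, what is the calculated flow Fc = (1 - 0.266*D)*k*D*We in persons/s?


1 - 0.266*D = 1 - 0.266*2.78 = 0.26052
Fs = 0.26052 * 1.4 * 2.78 = 1.0139 persons/(s*m)
Fc = 1.0139 * 2.37 = 2.4030 persons/s

2.4030 persons/s


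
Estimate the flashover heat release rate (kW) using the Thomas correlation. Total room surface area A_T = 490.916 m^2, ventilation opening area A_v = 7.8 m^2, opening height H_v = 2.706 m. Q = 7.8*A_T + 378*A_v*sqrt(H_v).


7.8*A_T = 3829.1
sqrt(H_v) = 1.6450
378*A_v*sqrt(H_v) = 4850.1
Q = 3829.1 + 4850.1 = 8679.2 kW

8679.2 kW


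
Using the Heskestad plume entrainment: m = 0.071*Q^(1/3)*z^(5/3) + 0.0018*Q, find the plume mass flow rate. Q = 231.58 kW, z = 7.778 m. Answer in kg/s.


Q^(1/3) = 6.1409
z^(5/3) = 30.534
First term = 0.071 * 6.1409 * 30.534 = 13.313
Second term = 0.0018 * 231.58 = 0.41684
m = 13.730 kg/s

13.730 kg/s


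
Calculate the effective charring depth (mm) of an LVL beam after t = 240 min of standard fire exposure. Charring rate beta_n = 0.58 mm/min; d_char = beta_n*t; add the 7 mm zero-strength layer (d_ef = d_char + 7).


d_char = 0.58 * 240 = 139.2 mm
d_ef = 139.2 + 1.0*7 = 146.2 mm

146.2 mm


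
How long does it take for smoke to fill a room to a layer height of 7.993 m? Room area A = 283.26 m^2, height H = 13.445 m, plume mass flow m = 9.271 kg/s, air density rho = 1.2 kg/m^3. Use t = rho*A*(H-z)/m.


H - z = 5.452 m
t = 1.2 * 283.26 * 5.452 / 9.271 = 199.89 s

199.89 s


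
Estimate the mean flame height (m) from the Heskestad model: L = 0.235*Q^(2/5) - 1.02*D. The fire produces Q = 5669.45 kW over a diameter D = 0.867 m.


Q^(2/5) = 31.726
0.235 * Q^(2/5) = 7.4556
1.02 * D = 0.88434
L = 6.5713 m

6.5713 m


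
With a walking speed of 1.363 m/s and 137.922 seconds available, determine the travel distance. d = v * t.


d = 1.363 * 137.922 = 187.99 m

187.99 m


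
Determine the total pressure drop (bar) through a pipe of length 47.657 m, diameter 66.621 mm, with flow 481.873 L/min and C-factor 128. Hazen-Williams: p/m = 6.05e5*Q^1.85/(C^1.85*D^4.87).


Q^1.85 = 91923
C^1.85 = 7913.0
D^4.87 = 7.6030e+08
p/m = 0.0092439 bar/m
p_total = 0.0092439 * 47.657 = 0.44054 bar

0.44054 bar


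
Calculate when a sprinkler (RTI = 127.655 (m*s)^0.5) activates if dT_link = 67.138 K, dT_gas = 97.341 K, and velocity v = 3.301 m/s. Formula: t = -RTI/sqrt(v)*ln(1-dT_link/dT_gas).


dT_link/dT_gas = 0.68972
ln(1 - 0.68972) = -1.1703
t = -127.655 / sqrt(3.301) * -1.1703 = 82.225 s

82.225 s


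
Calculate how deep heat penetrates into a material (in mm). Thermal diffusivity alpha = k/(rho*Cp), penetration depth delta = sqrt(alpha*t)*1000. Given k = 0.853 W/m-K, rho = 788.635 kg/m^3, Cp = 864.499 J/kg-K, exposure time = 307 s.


alpha = 0.853 / (788.635 * 864.499) = 1.2511e-06 m^2/s
alpha * t = 0.00038410
delta = sqrt(0.00038410) * 1000 = 19.599 mm

19.599 mm


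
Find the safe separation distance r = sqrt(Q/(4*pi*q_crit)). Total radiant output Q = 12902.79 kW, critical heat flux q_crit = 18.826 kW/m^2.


4*pi*q_crit = 236.57
Q/(4*pi*q_crit) = 54.540
r = sqrt(54.540) = 7.3851 m

7.3851 m


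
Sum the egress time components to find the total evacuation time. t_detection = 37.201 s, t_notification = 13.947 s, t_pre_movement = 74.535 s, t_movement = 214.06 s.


Total = 37.201 + 13.947 + 74.535 + 214.06 = 339.743 s

339.743 s


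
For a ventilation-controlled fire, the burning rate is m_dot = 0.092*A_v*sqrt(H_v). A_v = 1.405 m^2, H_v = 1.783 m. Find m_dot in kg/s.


sqrt(H_v) = 1.3353
m_dot = 0.092 * 1.405 * 1.3353 = 0.17260 kg/s

0.17260 kg/s


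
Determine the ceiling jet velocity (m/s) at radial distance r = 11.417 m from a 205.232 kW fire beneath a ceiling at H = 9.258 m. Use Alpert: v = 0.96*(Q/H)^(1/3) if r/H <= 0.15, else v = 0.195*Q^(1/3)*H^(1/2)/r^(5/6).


r/H = 11.417 / 9.258 = 1.2332
r/H > 0.15, so v = 0.195*Q^(1/3)*H^(1/2)/r^(5/6)
Q^(1/3) = 5.8986
H^(1/2) = 3.0427
r^(5/6) = 7.6084
v = 0.195 * 5.8986 * 3.0427 / 7.6084 = 0.45999 m/s

0.45999 m/s


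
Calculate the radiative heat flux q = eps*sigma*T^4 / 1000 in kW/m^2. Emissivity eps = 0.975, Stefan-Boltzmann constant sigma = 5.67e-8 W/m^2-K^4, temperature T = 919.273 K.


T^4 = 7.1413e+11
q = 0.975 * 5.67e-8 * 7.1413e+11 / 1000 = 39.479 kW/m^2

39.479 kW/m^2


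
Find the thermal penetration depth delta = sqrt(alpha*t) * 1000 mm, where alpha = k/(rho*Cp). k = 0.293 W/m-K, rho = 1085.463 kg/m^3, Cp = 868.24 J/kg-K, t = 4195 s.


alpha = 0.293 / (1085.463 * 868.24) = 3.1089e-07 m^2/s
alpha * t = 0.0013042
delta = sqrt(0.0013042) * 1000 = 36.114 mm

36.114 mm


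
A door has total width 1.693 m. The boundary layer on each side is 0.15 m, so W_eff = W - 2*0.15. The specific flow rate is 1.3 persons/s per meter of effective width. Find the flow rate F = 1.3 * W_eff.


W_eff = 1.693 - 0.30 = 1.393 m
F = 1.3 * 1.393 = 1.8109 persons/s

1.8109 persons/s


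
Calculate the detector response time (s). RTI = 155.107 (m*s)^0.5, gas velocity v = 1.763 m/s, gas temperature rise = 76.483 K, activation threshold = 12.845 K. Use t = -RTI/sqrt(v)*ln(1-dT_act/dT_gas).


dT_act/dT_gas = 0.16795
ln(1 - 0.16795) = -0.18386
t = -155.107 / sqrt(1.763) * -0.18386 = 21.478 s

21.478 s


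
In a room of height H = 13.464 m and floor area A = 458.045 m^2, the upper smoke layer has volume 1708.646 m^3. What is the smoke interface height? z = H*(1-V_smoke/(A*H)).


V/(A*H) = 0.27706
1 - 0.27706 = 0.72294
z = 13.464 * 0.72294 = 9.7337 m

9.7337 m


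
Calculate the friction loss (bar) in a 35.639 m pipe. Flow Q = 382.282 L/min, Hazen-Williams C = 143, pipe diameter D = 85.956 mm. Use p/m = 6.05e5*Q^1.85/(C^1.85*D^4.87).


Q^1.85 = 59898
C^1.85 = 9713.4
D^4.87 = 2.6298e+09
p/m = 0.0014186 bar/m
p_total = 0.0014186 * 35.639 = 0.050559 bar

0.050559 bar


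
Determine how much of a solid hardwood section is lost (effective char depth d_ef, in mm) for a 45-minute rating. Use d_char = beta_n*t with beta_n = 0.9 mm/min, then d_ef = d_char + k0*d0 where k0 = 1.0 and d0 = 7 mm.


d_char = 0.9 * 45 = 40.5 mm
d_ef = 40.5 + 1.0*7 = 47.5 mm

47.5 mm


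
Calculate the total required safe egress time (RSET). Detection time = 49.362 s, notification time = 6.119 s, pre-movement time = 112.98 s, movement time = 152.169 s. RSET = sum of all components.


Total = 49.362 + 6.119 + 112.98 + 152.169 = 320.63 s

320.63 s


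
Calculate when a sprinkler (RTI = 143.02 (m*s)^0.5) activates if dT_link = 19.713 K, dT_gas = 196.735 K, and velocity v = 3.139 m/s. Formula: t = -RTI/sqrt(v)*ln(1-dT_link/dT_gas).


dT_link/dT_gas = 0.10020
ln(1 - 0.10020) = -0.10558
t = -143.02 / sqrt(3.139) * -0.10558 = 8.5231 s

8.5231 s


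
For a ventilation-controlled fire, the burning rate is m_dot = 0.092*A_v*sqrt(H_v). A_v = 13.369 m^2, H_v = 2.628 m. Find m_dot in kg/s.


sqrt(H_v) = 1.6211
m_dot = 0.092 * 13.369 * 1.6211 = 1.9939 kg/s

1.9939 kg/s


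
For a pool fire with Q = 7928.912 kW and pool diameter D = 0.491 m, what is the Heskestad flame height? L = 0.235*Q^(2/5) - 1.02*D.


Q^(2/5) = 36.282
0.235 * Q^(2/5) = 8.5262
1.02 * D = 0.50082
L = 8.0253 m

8.0253 m


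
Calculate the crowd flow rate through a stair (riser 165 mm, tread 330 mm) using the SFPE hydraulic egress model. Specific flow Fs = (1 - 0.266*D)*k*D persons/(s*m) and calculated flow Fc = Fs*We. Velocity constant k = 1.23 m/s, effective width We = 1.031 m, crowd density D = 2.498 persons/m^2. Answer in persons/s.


1 - 0.266*D = 1 - 0.266*2.498 = 0.33553
Fs = 0.33553 * 1.23 * 2.498 = 1.0309 persons/(s*m)
Fc = 1.0309 * 1.031 = 1.0629 persons/s

1.0629 persons/s


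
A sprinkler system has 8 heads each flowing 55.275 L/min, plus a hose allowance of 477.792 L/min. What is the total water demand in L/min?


Sprinkler demand = 8 * 55.275 = 442.2 L/min
Total = 442.2 + 477.792 = 919.992 L/min

919.992 L/min


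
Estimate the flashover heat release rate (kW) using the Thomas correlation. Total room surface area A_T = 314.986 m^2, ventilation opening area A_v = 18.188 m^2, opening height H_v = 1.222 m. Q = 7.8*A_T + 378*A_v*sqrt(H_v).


7.8*A_T = 2456.9
sqrt(H_v) = 1.1054
378*A_v*sqrt(H_v) = 7600.0
Q = 2456.9 + 7600.0 = 10057 kW

10057 kW


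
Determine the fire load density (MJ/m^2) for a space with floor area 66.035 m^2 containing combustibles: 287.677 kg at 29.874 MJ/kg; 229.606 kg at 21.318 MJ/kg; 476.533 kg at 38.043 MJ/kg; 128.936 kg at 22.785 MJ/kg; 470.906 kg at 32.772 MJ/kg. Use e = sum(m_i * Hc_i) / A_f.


Total energy = 287.677*29.874 + 229.606*21.318 + 476.533*38.043 + 128.936*22.785 + 470.906*32.772
= 8594.063 + 4894.741 + 18128.74 + 2937.807 + 15432.53
= 49987.89 MJ
e = 49987.89 / 66.035 = 756.99 MJ/m^2

756.99 MJ/m^2


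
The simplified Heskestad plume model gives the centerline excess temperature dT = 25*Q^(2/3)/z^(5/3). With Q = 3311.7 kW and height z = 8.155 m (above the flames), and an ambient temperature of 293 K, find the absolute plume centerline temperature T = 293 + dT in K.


Q^(2/3) = 222.18
z^(5/3) = 33.040
dT = 25 * 222.18 / 33.040 = 168.11 K
T = 293 + 168.11 = 461.11 K

461.11 K


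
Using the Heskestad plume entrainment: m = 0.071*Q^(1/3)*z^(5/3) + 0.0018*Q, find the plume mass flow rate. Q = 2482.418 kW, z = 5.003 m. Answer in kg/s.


Q^(1/3) = 13.540
z^(5/3) = 14.635
First term = 0.071 * 13.540 * 14.635 = 14.069
Second term = 0.0018 * 2482.418 = 4.4684
m = 18.537 kg/s

18.537 kg/s


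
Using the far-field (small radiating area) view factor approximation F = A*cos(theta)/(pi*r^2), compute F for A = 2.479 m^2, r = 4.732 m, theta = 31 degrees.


cos(31 deg) = 0.85717
pi*r^2 = 70.346
F = 2.479 * 0.85717 / 70.346 = 0.030207

0.030207


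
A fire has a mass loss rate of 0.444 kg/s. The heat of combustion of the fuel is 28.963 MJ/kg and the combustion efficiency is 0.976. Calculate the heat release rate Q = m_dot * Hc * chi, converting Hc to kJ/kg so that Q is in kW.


Hc = 28.963 MJ/kg = 28.963 * 1000 kJ/kg = 28963 kJ/kg
Q = 0.444 kg/s * 28963 kJ/kg * 0.976 = 12551 kW

12551 kW


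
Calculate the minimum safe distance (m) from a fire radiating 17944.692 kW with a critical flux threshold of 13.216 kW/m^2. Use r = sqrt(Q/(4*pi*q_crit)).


4*pi*q_crit = 166.08
Q/(4*pi*q_crit) = 108.05
r = sqrt(108.05) = 10.395 m

10.395 m


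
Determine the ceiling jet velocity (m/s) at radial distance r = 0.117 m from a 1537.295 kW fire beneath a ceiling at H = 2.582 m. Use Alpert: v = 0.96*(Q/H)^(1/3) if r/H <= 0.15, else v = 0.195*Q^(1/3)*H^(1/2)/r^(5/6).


r/H = 0.117 / 2.582 = 0.045314
r/H <= 0.15, so v = 0.96*(Q/H)^(1/3)
Q/H = 595.39
(Q/H)^(1/3) = 8.4127
v = 0.96 * 8.4127 = 8.0762 m/s

8.0762 m/s


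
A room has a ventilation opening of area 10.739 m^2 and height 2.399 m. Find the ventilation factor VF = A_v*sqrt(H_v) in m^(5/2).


sqrt(H_v) = 1.5489
VF = 10.739 * 1.5489 = 16.633 m^(5/2)

16.633 m^(5/2)


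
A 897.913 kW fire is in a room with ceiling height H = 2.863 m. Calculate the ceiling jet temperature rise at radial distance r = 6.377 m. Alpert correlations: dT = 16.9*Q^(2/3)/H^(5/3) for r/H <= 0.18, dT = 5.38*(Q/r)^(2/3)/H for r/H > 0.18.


r/H = 6.377 / 2.863 = 2.2274
r/H > 0.18, so dT = 5.38*(Q/r)^(2/3)/H
Q/r = 140.80
(Q/r)^(2/3) = 27.065
dT = 5.38 * 27.065 / 2.863 = 50.860 K

50.860 K


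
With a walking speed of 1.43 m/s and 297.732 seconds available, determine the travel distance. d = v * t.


d = 1.43 * 297.732 = 425.76 m

425.76 m


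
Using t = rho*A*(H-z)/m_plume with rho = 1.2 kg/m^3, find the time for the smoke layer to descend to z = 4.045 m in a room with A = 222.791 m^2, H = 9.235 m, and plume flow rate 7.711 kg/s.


H - z = 5.19 m
t = 1.2 * 222.791 * 5.19 / 7.711 = 179.94 s

179.94 s


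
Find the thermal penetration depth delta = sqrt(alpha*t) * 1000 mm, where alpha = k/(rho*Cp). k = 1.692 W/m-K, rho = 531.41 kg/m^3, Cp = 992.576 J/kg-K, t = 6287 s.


alpha = 1.692 / (531.41 * 992.576) = 3.2078e-06 m^2/s
alpha * t = 0.020167
delta = sqrt(0.020167) * 1000 = 142.01 mm

142.01 mm


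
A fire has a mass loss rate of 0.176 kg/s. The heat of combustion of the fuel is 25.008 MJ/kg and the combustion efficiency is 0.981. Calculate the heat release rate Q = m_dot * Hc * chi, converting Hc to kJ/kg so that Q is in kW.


Hc = 25.008 MJ/kg = 25.008 * 1000 kJ/kg = 25008 kJ/kg
Q = 0.176 kg/s * 25008 kJ/kg * 0.981 = 4317.8 kW

4317.8 kW


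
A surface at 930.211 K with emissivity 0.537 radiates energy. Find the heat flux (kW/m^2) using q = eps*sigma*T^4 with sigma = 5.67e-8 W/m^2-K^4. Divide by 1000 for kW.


T^4 = 7.4873e+11
q = 0.537 * 5.67e-8 * 7.4873e+11 / 1000 = 22.797 kW/m^2

22.797 kW/m^2


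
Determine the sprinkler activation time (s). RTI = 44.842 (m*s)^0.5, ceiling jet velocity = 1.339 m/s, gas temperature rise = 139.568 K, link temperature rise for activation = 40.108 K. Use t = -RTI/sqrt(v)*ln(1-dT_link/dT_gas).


dT_link/dT_gas = 0.28737
ln(1 - 0.28737) = -0.33880
t = -44.842 / sqrt(1.339) * -0.33880 = 13.129 s

13.129 s


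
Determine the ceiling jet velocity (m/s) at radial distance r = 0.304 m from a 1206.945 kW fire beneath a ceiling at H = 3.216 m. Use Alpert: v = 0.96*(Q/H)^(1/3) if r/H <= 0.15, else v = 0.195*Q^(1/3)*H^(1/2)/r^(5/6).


r/H = 0.304 / 3.216 = 0.094527
r/H <= 0.15, so v = 0.96*(Q/H)^(1/3)
Q/H = 375.29
(Q/H)^(1/3) = 7.2131
v = 0.96 * 7.2131 = 6.9246 m/s

6.9246 m/s


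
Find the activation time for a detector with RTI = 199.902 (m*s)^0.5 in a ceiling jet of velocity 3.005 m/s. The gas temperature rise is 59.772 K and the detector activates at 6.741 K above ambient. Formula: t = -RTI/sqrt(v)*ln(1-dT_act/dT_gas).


dT_act/dT_gas = 0.11278
ln(1 - 0.11278) = -0.11966
t = -199.902 / sqrt(3.005) * -0.11966 = 13.799 s

13.799 s


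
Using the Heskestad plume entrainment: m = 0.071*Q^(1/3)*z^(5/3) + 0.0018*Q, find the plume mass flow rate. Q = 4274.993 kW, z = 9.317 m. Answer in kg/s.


Q^(1/3) = 16.230
z^(5/3) = 41.253
First term = 0.071 * 16.230 * 41.253 = 47.537
Second term = 0.0018 * 4274.993 = 7.6950
m = 55.232 kg/s

55.232 kg/s


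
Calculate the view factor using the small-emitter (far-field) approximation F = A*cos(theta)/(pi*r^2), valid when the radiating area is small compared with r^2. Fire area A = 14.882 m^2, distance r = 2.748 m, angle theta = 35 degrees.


cos(35 deg) = 0.81915
pi*r^2 = 23.724
F = 14.882 * 0.81915 / 23.724 = 0.51386

0.51386


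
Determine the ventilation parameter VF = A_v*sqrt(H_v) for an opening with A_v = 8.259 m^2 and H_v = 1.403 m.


sqrt(H_v) = 1.1845
VF = 8.259 * 1.1845 = 9.7826 m^(5/2)

9.7826 m^(5/2)


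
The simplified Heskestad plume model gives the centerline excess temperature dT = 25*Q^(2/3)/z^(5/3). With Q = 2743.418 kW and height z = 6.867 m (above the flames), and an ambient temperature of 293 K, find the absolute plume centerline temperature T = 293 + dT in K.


Q^(2/3) = 195.97
z^(5/3) = 24.809
dT = 25 * 195.97 / 24.809 = 197.48 K
T = 293 + 197.48 = 490.48 K

490.48 K


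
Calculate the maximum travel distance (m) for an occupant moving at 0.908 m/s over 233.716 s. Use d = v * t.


d = 0.908 * 233.716 = 212.21 m

212.21 m


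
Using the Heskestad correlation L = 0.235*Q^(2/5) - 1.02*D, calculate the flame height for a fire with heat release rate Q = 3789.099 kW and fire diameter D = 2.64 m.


Q^(2/5) = 27.003
0.235 * Q^(2/5) = 6.3457
1.02 * D = 2.6928
L = 3.6529 m

3.6529 m


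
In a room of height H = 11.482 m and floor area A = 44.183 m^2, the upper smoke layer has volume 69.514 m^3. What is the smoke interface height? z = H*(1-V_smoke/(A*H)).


V/(A*H) = 0.13702
1 - 0.13702 = 0.86298
z = 11.482 * 0.86298 = 9.9087 m

9.9087 m


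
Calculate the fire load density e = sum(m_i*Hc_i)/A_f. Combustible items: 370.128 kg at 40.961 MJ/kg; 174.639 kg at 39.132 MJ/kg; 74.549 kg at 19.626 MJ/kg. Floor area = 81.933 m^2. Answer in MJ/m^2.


Total energy = 370.128*40.961 + 174.639*39.132 + 74.549*19.626
= 15160.81 + 6833.973 + 1463.099
= 23457.89 MJ
e = 23457.89 / 81.933 = 286.31 MJ/m^2

286.31 MJ/m^2


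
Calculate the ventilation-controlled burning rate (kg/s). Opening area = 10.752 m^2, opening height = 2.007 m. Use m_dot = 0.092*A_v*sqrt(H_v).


sqrt(H_v) = 1.4167
m_dot = 0.092 * 10.752 * 1.4167 = 1.4014 kg/s

1.4014 kg/s


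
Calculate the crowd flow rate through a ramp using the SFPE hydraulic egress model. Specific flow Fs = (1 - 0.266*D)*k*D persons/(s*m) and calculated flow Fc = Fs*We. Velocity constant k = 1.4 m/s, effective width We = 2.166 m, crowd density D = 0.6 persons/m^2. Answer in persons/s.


1 - 0.266*D = 1 - 0.266*0.6 = 0.84040
Fs = 0.84040 * 1.4 * 0.6 = 0.70594 persons/(s*m)
Fc = 0.70594 * 2.166 = 1.5291 persons/s

1.5291 persons/s


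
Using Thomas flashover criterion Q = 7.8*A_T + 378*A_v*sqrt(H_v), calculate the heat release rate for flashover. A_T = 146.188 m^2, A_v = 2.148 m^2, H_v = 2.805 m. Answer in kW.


7.8*A_T = 1140.3
sqrt(H_v) = 1.6748
378*A_v*sqrt(H_v) = 1359.9
Q = 1140.3 + 1359.9 = 2500.1 kW

2500.1 kW


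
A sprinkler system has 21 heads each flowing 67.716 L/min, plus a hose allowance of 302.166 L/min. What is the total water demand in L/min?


Sprinkler demand = 21 * 67.716 = 1422.036 L/min
Total = 1422.036 + 302.166 = 1724.202 L/min

1724.202 L/min


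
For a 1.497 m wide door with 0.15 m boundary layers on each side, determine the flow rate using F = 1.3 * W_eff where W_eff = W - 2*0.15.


W_eff = 1.497 - 0.30 = 1.197 m
F = 1.3 * 1.197 = 1.5561 persons/s

1.5561 persons/s


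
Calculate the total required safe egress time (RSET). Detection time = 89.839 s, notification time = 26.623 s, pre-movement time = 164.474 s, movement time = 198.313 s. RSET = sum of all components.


Total = 89.839 + 26.623 + 164.474 + 198.313 = 479.249 s

479.249 s


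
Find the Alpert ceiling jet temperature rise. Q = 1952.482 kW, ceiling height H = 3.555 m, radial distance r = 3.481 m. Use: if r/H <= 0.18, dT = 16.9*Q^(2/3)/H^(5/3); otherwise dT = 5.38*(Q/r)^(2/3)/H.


r/H = 3.481 / 3.555 = 0.97918
r/H > 0.18, so dT = 5.38*(Q/r)^(2/3)/H
Q/r = 560.90
(Q/r)^(2/3) = 68.012
dT = 5.38 * 68.012 / 3.555 = 102.93 K

102.93 K


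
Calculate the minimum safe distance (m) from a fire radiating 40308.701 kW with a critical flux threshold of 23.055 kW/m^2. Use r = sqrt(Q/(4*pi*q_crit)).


4*pi*q_crit = 289.72
Q/(4*pi*q_crit) = 139.13
r = sqrt(139.13) = 11.795 m

11.795 m


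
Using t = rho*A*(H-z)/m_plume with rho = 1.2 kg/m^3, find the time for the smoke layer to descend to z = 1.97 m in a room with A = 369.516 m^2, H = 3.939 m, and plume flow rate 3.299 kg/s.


H - z = 1.969 m
t = 1.2 * 369.516 * 1.969 / 3.299 = 264.65 s

264.65 s


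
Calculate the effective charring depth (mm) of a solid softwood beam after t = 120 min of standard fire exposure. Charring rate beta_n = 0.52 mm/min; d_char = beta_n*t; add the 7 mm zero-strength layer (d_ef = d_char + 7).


d_char = 0.52 * 120 = 62.4 mm
d_ef = 62.4 + 1.0*7 = 69.4 mm

69.4 mm


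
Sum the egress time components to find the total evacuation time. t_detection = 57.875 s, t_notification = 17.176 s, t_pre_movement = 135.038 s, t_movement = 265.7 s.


Total = 57.875 + 17.176 + 135.038 + 265.7 = 475.789 s

475.789 s


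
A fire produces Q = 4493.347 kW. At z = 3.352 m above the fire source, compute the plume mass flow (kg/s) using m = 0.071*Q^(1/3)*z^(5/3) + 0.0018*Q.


Q^(1/3) = 16.501
z^(5/3) = 7.5077
First term = 0.071 * 16.501 * 7.5077 = 8.7961
Second term = 0.0018 * 4493.347 = 8.0880
m = 16.884 kg/s

16.884 kg/s


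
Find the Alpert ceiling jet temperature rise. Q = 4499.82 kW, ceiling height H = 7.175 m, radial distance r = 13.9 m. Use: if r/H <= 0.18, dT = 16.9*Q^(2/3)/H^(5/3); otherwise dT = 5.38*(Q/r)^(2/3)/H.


r/H = 13.9 / 7.175 = 1.9373
r/H > 0.18, so dT = 5.38*(Q/r)^(2/3)/H
Q/r = 323.73
(Q/r)^(2/3) = 47.147
dT = 5.38 * 47.147 / 7.175 = 35.352 K

35.352 K


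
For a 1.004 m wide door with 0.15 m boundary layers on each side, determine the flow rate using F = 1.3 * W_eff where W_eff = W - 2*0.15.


W_eff = 1.004 - 0.30 = 0.704 m
F = 1.3 * 0.704 = 0.91520 persons/s

0.91520 persons/s


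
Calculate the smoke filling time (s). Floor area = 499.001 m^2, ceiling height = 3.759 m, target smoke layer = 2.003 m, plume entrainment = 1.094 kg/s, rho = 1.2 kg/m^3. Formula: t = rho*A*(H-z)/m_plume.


H - z = 1.756 m
t = 1.2 * 499.001 * 1.756 / 1.094 = 961.15 s

961.15 s


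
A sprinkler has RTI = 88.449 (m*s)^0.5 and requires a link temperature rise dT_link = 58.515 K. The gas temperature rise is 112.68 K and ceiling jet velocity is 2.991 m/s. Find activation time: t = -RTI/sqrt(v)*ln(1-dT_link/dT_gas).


dT_link/dT_gas = 0.51930
ln(1 - 0.51930) = -0.73252
t = -88.449 / sqrt(2.991) * -0.73252 = 37.463 s

37.463 s


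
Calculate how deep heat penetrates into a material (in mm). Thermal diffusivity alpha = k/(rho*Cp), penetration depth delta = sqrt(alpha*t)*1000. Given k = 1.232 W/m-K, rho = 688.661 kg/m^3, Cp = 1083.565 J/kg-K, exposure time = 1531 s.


alpha = 1.232 / (688.661 * 1083.565) = 1.6510e-06 m^2/s
alpha * t = 0.0025277
delta = sqrt(0.0025277) * 1000 = 50.276 mm

50.276 mm


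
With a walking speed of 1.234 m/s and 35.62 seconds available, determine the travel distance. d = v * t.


d = 1.234 * 35.62 = 43.955 m

43.955 m


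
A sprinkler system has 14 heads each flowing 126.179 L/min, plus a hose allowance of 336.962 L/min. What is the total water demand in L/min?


Sprinkler demand = 14 * 126.179 = 1766.506 L/min
Total = 1766.506 + 336.962 = 2103.468 L/min

2103.468 L/min


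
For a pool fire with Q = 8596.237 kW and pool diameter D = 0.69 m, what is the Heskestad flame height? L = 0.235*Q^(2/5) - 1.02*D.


Q^(2/5) = 37.473
0.235 * Q^(2/5) = 8.8063
1.02 * D = 0.70380
L = 8.1025 m

8.1025 m


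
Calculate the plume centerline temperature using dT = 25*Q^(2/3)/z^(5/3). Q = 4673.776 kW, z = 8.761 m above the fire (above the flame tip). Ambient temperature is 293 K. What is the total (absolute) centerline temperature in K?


Q^(2/3) = 279.54
z^(5/3) = 37.233
dT = 25 * 279.54 / 37.233 = 187.70 K
T = 293 + 187.70 = 480.70 K

480.70 K


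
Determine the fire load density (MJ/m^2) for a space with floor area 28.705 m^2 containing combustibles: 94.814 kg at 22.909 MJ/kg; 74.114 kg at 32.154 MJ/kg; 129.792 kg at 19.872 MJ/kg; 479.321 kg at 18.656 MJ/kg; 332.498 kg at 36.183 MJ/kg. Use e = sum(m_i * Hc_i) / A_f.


Total energy = 94.814*22.909 + 74.114*32.154 + 129.792*19.872 + 479.321*18.656 + 332.498*36.183
= 2172.094 + 2383.062 + 2579.227 + 8942.213 + 12030.78
= 28107.37 MJ
e = 28107.37 / 28.705 = 979.18 MJ/m^2

979.18 MJ/m^2


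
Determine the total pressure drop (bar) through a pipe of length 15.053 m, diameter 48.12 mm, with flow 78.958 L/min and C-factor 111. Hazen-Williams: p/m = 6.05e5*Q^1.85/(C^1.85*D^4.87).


Q^1.85 = 3237.3
C^1.85 = 6079.2
D^4.87 = 1.5593e+08
p/m = 0.0020662 bar/m
p_total = 0.0020662 * 15.053 = 0.031102 bar

0.031102 bar


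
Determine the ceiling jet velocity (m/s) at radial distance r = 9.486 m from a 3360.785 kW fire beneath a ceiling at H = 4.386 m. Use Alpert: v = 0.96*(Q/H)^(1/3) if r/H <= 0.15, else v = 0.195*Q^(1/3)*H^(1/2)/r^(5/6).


r/H = 9.486 / 4.386 = 2.1628
r/H > 0.15, so v = 0.195*Q^(1/3)*H^(1/2)/r^(5/6)
Q^(1/3) = 14.979
H^(1/2) = 2.0943
r^(5/6) = 6.5198
v = 0.195 * 14.979 * 2.0943 / 6.5198 = 0.93824 m/s

0.93824 m/s


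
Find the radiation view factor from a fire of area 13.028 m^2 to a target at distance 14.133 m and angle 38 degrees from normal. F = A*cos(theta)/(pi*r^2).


cos(38 deg) = 0.78801
pi*r^2 = 627.51
F = 13.028 * 0.78801 / 627.51 = 0.016360

0.016360


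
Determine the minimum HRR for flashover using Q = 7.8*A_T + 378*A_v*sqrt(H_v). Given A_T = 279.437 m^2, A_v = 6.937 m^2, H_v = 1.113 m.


7.8*A_T = 2179.6
sqrt(H_v) = 1.0550
378*A_v*sqrt(H_v) = 2766.4
Q = 2179.6 + 2766.4 = 4946.0 kW

4946.0 kW


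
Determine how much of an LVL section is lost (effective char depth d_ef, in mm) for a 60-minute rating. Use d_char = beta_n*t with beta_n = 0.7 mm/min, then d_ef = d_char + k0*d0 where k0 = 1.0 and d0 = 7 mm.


d_char = 0.7 * 60 = 42 mm
d_ef = 42 + 1.0*7 = 49 mm

49 mm


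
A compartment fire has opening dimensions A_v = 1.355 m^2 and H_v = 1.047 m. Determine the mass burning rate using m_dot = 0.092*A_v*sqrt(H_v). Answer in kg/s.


sqrt(H_v) = 1.0232
m_dot = 0.092 * 1.355 * 1.0232 = 0.12756 kg/s

0.12756 kg/s


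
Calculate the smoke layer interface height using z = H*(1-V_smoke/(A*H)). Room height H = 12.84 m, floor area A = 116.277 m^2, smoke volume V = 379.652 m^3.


V/(A*H) = 0.25429
1 - 0.25429 = 0.74571
z = 12.84 * 0.74571 = 9.5749 m

9.5749 m


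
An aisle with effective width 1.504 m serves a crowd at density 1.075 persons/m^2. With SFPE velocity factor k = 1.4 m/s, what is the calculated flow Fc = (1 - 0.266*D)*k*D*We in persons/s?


1 - 0.266*D = 1 - 0.266*1.075 = 0.71405
Fs = 0.71405 * 1.4 * 1.075 = 1.0746 persons/(s*m)
Fc = 1.0746 * 1.504 = 1.6163 persons/s

1.6163 persons/s


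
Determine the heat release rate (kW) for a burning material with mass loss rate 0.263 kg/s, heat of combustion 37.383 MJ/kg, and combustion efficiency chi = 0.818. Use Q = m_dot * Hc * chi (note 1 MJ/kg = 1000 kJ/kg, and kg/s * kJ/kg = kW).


Hc = 37.383 MJ/kg = 37.383 * 1000 kJ/kg = 37383 kJ/kg
Q = 0.263 kg/s * 37383 kJ/kg * 0.818 = 8042.4 kW

8042.4 kW


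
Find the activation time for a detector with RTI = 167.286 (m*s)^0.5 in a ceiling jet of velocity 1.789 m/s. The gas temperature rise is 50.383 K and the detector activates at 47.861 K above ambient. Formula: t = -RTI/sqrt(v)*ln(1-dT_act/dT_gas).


dT_act/dT_gas = 0.94994
ln(1 - 0.94994) = -2.9946
t = -167.286 / sqrt(1.789) * -2.9946 = 374.54 s

374.54 s


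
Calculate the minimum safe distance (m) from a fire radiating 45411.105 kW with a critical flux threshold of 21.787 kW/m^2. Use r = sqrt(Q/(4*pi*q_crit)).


4*pi*q_crit = 273.78
Q/(4*pi*q_crit) = 165.87
r = sqrt(165.87) = 12.879 m

12.879 m


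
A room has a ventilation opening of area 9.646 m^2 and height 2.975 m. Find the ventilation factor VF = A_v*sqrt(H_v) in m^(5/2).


sqrt(H_v) = 1.7248
VF = 9.646 * 1.7248 = 16.638 m^(5/2)

16.638 m^(5/2)


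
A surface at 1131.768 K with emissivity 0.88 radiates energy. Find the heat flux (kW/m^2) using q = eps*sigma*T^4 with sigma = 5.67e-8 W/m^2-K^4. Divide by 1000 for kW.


T^4 = 1.6407e+12
q = 0.88 * 5.67e-8 * 1.6407e+12 / 1000 = 81.864 kW/m^2

81.864 kW/m^2


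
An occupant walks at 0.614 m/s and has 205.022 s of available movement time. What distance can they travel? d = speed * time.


d = 0.614 * 205.022 = 125.88 m

125.88 m


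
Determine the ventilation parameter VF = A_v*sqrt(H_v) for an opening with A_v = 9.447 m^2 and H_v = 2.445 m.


sqrt(H_v) = 1.5636
VF = 9.447 * 1.5636 = 14.772 m^(5/2)

14.772 m^(5/2)


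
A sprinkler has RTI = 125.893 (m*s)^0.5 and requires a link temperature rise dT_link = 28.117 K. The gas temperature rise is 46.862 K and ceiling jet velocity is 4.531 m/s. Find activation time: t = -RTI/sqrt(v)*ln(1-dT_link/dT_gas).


dT_link/dT_gas = 0.60000
ln(1 - 0.60000) = -0.91628
t = -125.893 / sqrt(4.531) * -0.91628 = 54.192 s

54.192 s


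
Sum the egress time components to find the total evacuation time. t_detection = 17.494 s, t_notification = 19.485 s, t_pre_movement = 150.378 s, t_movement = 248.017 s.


Total = 17.494 + 19.485 + 150.378 + 248.017 = 435.374 s

435.374 s


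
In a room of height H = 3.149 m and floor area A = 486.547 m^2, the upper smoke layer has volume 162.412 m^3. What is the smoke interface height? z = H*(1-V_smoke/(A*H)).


V/(A*H) = 0.10600
1 - 0.10600 = 0.89400
z = 3.149 * 0.89400 = 2.8152 m

2.8152 m


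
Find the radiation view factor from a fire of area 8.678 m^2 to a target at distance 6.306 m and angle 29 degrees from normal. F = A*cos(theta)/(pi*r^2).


cos(29 deg) = 0.87462
pi*r^2 = 124.93
F = 8.678 * 0.87462 / 124.93 = 0.060755

0.060755


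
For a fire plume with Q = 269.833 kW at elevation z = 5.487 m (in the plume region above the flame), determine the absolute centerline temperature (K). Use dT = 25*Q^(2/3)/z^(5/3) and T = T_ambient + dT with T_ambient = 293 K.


Q^(2/3) = 41.757
z^(5/3) = 17.070
dT = 25 * 41.757 / 17.070 = 61.157 K
T = 293 + 61.157 = 354.16 K

354.16 K


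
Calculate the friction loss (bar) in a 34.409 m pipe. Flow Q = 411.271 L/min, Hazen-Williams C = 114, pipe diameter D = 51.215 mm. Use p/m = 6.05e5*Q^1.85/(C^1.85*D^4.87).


Q^1.85 = 68570
C^1.85 = 6386.7
D^4.87 = 2.1123e+08
p/m = 0.030751 bar/m
p_total = 0.030751 * 34.409 = 1.0581 bar

1.0581 bar


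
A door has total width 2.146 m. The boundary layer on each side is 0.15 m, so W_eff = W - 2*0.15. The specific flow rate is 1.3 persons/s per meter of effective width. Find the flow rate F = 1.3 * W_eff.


W_eff = 2.146 - 0.30 = 1.846 m
F = 1.3 * 1.846 = 2.3998 persons/s

2.3998 persons/s


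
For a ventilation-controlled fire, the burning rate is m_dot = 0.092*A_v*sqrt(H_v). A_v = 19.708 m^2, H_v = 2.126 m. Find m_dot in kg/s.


sqrt(H_v) = 1.4581
m_dot = 0.092 * 19.708 * 1.4581 = 2.6437 kg/s

2.6437 kg/s


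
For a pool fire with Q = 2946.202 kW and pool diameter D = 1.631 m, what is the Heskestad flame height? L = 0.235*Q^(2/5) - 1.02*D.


Q^(2/5) = 24.418
0.235 * Q^(2/5) = 5.7382
1.02 * D = 1.6636
L = 4.0745 m

4.0745 m


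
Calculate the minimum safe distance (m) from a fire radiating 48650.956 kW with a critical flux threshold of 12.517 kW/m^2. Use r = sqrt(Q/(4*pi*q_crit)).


4*pi*q_crit = 157.29
Q/(4*pi*q_crit) = 309.30
r = sqrt(309.30) = 17.587 m

17.587 m


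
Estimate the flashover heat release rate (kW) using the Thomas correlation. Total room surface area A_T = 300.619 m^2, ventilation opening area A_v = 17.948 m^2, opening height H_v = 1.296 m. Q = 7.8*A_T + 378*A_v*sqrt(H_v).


7.8*A_T = 2344.8
sqrt(H_v) = 1.1384
378*A_v*sqrt(H_v) = 7723.4
Q = 2344.8 + 7723.4 = 10068 kW

10068 kW


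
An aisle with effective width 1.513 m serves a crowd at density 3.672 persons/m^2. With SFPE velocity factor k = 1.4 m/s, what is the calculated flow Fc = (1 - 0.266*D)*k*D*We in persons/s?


1 - 0.266*D = 1 - 0.266*3.672 = 0.023248
Fs = 0.023248 * 1.4 * 3.672 = 0.11951 persons/(s*m)
Fc = 0.11951 * 1.513 = 0.18082 persons/s

0.18082 persons/s


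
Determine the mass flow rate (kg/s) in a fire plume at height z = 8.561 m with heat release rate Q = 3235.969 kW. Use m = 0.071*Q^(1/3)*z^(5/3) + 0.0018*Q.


Q^(1/3) = 14.791
z^(5/3) = 35.827
First term = 0.071 * 14.791 * 35.827 = 37.624
Second term = 0.0018 * 3235.969 = 5.8247
m = 43.449 kg/s

43.449 kg/s


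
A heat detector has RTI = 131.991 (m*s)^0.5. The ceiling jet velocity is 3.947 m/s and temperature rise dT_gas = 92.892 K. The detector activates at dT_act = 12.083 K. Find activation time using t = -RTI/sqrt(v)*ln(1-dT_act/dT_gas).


dT_act/dT_gas = 0.13008
ln(1 - 0.13008) = -0.13935
t = -131.991 / sqrt(3.947) * -0.13935 = 9.2580 s

9.2580 s


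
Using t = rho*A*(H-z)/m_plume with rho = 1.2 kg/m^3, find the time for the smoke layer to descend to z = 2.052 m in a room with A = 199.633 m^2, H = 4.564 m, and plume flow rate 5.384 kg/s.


H - z = 2.512 m
t = 1.2 * 199.633 * 2.512 / 5.384 = 111.77 s

111.77 s


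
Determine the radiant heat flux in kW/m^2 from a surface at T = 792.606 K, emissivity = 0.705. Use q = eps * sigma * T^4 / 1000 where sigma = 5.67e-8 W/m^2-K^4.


T^4 = 3.9467e+11
q = 0.705 * 5.67e-8 * 3.9467e+11 / 1000 = 15.776 kW/m^2

15.776 kW/m^2


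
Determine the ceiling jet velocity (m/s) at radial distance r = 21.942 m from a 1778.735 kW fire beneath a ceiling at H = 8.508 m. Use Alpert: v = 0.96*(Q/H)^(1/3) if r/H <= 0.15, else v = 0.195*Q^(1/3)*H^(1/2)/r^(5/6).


r/H = 21.942 / 8.508 = 2.5790
r/H > 0.15, so v = 0.195*Q^(1/3)*H^(1/2)/r^(5/6)
Q^(1/3) = 12.116
H^(1/2) = 2.9168
r^(5/6) = 13.114
v = 0.195 * 12.116 * 2.9168 / 13.114 = 0.52552 m/s

0.52552 m/s


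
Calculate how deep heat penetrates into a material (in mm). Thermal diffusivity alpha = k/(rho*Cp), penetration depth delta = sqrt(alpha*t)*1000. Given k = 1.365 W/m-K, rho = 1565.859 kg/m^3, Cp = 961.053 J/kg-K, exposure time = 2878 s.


alpha = 1.365 / (1565.859 * 961.053) = 9.0705e-07 m^2/s
alpha * t = 0.0026105
delta = sqrt(0.0026105) * 1000 = 51.093 mm

51.093 mm


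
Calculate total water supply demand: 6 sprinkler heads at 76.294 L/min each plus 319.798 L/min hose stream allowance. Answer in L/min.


Sprinkler demand = 6 * 76.294 = 457.764 L/min
Total = 457.764 + 319.798 = 777.562 L/min

777.562 L/min


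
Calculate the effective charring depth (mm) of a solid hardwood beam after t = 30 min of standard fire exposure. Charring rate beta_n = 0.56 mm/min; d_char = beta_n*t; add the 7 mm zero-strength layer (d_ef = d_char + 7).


d_char = 0.56 * 30 = 16.8 mm
d_ef = 16.8 + 1.0*7 = 23.8 mm

23.8 mm


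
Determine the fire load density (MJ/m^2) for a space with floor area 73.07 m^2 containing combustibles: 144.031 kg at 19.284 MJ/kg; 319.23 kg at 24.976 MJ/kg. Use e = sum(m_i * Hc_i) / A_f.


Total energy = 144.031*19.284 + 319.23*24.976
= 2777.494 + 7973.088
= 10750.58 MJ
e = 10750.58 / 73.07 = 147.13 MJ/m^2

147.13 MJ/m^2


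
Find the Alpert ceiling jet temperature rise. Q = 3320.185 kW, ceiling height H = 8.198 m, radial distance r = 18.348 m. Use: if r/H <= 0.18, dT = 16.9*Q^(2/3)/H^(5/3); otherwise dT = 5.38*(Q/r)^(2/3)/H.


r/H = 18.348 / 8.198 = 2.2381
r/H > 0.18, so dT = 5.38*(Q/r)^(2/3)/H
Q/r = 180.96
(Q/r)^(2/3) = 31.993
dT = 5.38 * 31.993 / 8.198 = 20.995 K

20.995 K


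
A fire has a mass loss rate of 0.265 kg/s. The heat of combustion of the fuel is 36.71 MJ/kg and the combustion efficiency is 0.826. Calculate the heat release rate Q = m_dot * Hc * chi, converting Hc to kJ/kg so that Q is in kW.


Hc = 36.71 MJ/kg = 36.71 * 1000 kJ/kg = 36710 kJ/kg
Q = 0.265 kg/s * 36710 kJ/kg * 0.826 = 8035.5 kW

8035.5 kW


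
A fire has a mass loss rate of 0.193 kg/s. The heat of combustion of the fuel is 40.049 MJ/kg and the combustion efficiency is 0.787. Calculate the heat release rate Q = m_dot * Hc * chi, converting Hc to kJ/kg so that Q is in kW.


Hc = 40.049 MJ/kg = 40.049 * 1000 kJ/kg = 40049 kJ/kg
Q = 0.193 kg/s * 40049 kJ/kg * 0.787 = 6083.1 kW

6083.1 kW


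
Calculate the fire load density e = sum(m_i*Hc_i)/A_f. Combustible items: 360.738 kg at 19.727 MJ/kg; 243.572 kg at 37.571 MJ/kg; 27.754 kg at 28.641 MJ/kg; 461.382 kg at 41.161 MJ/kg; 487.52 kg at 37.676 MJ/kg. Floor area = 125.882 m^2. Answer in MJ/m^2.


Total energy = 360.738*19.727 + 243.572*37.571 + 27.754*28.641 + 461.382*41.161 + 487.52*37.676
= 7116.279 + 9151.244 + 794.9023 + 18990.94 + 18367.80
= 54421.17 MJ
e = 54421.17 / 125.882 = 432.32 MJ/m^2

432.32 MJ/m^2


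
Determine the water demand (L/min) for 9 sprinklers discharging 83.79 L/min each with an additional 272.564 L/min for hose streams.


Sprinkler demand = 9 * 83.79 = 754.11 L/min
Total = 754.11 + 272.564 = 1026.674 L/min

1026.674 L/min


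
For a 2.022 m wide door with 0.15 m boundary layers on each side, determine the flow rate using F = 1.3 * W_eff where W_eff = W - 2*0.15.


W_eff = 2.022 - 0.30 = 1.722 m
F = 1.3 * 1.722 = 2.2386 persons/s

2.2386 persons/s


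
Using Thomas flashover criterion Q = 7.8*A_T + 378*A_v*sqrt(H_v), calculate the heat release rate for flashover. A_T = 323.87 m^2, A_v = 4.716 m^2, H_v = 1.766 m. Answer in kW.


7.8*A_T = 2526.186
sqrt(H_v) = 1.3289
378*A_v*sqrt(H_v) = 2369.0
Q = 2526.186 + 2369.0 = 4895.2 kW

4895.2 kW


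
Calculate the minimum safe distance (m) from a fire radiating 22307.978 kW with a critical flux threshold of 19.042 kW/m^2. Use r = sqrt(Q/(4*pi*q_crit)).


4*pi*q_crit = 239.29
Q/(4*pi*q_crit) = 93.226
r = sqrt(93.226) = 9.6554 m

9.6554 m


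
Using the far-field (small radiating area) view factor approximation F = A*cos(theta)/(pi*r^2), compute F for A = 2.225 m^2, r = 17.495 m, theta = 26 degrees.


cos(26 deg) = 0.89879
pi*r^2 = 961.56
F = 2.225 * 0.89879 / 961.56 = 0.0020798

0.0020798


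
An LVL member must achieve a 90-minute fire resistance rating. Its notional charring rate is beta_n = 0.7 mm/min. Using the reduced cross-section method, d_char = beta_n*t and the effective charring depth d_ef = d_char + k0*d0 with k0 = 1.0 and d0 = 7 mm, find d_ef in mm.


d_char = 0.7 * 90 = 63 mm
d_ef = 63 + 1.0*7 = 70 mm

70 mm


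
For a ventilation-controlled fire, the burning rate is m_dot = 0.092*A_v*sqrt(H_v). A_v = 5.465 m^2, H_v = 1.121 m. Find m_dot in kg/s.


sqrt(H_v) = 1.0588
m_dot = 0.092 * 5.465 * 1.0588 = 0.53233 kg/s

0.53233 kg/s


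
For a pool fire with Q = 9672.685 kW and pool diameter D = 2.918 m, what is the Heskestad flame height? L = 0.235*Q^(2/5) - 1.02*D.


Q^(2/5) = 39.284
0.235 * Q^(2/5) = 9.2318
1.02 * D = 2.9764
L = 6.2554 m

6.2554 m


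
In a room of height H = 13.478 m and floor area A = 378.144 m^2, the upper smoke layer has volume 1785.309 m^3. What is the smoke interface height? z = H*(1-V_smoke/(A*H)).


V/(A*H) = 0.35029
1 - 0.35029 = 0.64971
z = 13.478 * 0.64971 = 8.7568 m

8.7568 m


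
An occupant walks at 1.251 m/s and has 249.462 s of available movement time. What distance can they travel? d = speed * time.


d = 1.251 * 249.462 = 312.08 m

312.08 m


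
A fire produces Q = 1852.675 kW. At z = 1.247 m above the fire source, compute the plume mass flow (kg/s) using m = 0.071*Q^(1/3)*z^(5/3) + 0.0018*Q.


Q^(1/3) = 12.282
z^(5/3) = 1.4447
First term = 0.071 * 12.282 * 1.4447 = 1.2598
Second term = 0.0018 * 1852.675 = 3.3348
m = 4.5946 kg/s

4.5946 kg/s


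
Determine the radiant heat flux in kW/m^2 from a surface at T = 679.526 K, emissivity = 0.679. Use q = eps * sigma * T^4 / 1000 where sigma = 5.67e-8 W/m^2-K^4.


T^4 = 2.1322e+11
q = 0.679 * 5.67e-8 * 2.1322e+11 / 1000 = 8.2088 kW/m^2

8.2088 kW/m^2
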